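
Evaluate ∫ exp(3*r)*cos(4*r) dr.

Let I denote the integral. Integrate by parts with u = cos(4*r), dv = exp(3*r) dr, so v = exp(3*r)/3: I = exp(3*r)*cos(4*r)/3 + (4/3)·∫ exp(3*r)*sin(4*r) dr.
Apply parts again with u = sin(4*r), dv = exp(3*r) dr: ∫ exp(3*r)*sin(4*r) dr = exp(3*r)*sin(4*r)/3 − (4/3)·I. Substituting back brings back I: I = 4*exp(3*r)*sin(4*r)/9 + exp(3*r)*cos(4*r)/3 − (16/9)·I.
Solving for I: (1 + 16/9)·I equals the remaining terms, so I = (9/25)·(4*exp(3*r)*sin(4*r)/9 + exp(3*r)*cos(4*r)/3).

4*exp(3*r)*sin(4*r)/25 + 3*exp(3*r)*cos(4*r)/25 + C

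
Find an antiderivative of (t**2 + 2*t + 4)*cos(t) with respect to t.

t**2*sin(t) + 2*t*sin(t) + 2*t*cos(t) + 2*sin(t) + 2*cos(t) + C

Use integration by parts with u = t**2 + 2*t + 4, dv = cos(t) dt, so v = sin(t).
Apply parts 2 times (tabular method): alternate signs, differentiate u down to 0, integrate dv up.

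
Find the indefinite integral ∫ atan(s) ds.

Use integration by parts with u = arctan(s), dv = ds.
Then du = 1/(s**2 + 1) ds.

s*atan(s) - log(s**2 + 1)/2 + C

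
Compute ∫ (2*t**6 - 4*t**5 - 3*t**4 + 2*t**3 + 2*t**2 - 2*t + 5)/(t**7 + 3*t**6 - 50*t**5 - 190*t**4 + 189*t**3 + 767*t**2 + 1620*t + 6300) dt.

Factor the denominator: (t - 7)*(t - 3)*(t + 3)*(t + 5)**2*(t**2 + 4).
Partial-fraction decomposition: -(5067*t + 47977)/(579449*(t**2 + 4)) + 1554071/(1937664*(t + 5)) - 20845/(2784*(t + 5)**2) + 1081/(1560*(t + 3)) - 157/(9984*(t - 3)) + 80821/(152640*(t - 7)).
Integrate each term; A/(t−a) gives A·log|t−a|; the (Bt+D)/(t²+p²) term gives a log and an atan.

80821*log(t - 7)/152640 - 157*log(t - 3)/9984 + 1081*log(t + 3)/1560 + 1554071*log(t + 5)/1937664 - 5067*log(t**2 + 4)/1158898 - 47977*atan(t/2)/1158898 + 20845/(2784*t + 13920) + C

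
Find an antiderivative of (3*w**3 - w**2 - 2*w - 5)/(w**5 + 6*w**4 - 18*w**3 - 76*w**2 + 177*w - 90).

Factor the denominator: (w - 3)*(w - 1)**2*(w + 5)*(w + 6).
Partial-fraction decomposition: -677/(441*(w + 6)) + 395/(288*(w + 5)) - 85/(1764*(w - 1)) + 5/(84*(w - 1)**2) + 61/(288*(w - 3)).
Integrate each term; A/(w−a) gives A·log|w−a|; A/(w−a)² gives −A/(w−a).

61*log(w - 3)/288 - 85*log(w - 1)/1764 + 395*log(w + 5)/288 - 677*log(w + 6)/441 - 5/(84*w - 84) + C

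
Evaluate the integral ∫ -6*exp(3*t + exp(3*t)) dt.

-2*exp(exp(3*t)) + C

Let u = exp(3*t), so du = (3*exp(3*t)) dt.
Rewriting, the integral becomes -2·∫ e^u du = -2·e^u.
Substituting back, u = exp(3*t).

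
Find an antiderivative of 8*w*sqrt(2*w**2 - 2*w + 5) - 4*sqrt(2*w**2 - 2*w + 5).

Let u = 2*w**2 - 2*w + 5, so du = (4*w - 2) dw.
Rewriting, the integral becomes 2·∫ √u du = 2·(2/3)u^(3/2).
Substituting back, u = 2*w**2 - 2*w + 5.

4*(2*w**2 - 2*w + 5)**(3/2)/3 + C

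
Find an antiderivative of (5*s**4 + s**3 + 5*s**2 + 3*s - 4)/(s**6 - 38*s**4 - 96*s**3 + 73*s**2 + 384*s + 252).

Factor the denominator: (s - 7)*(s - 2)*(s + 1)*(s + 2)*(s + 3)**2.
Partial-fraction decomposition: 99/(50*(s + 3)) + 41/(10*(s + 3)**2) - 41/(18*(s + 2)) + 1/(48*(s + 1)) - 11/(150*(s - 2)) + 1261/(3600*(s - 7)).
Integrate each term; A/(s−a) gives A·log|s−a|; A/(s−a)² gives −A/(s−a).

1261*log(s - 7)/3600 - 11*log(s - 2)/150 + log(s + 1)/48 - 41*log(s + 2)/18 + 99*log(s + 3)/50 - 41/(10*s + 30) + C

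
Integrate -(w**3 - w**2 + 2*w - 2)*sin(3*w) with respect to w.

w**3*cos(3*w)/3 - w**2*sin(3*w)/3 - w**2*cos(3*w)/3 + 2*w*sin(3*w)/9 + 4*w*cos(3*w)/9 - 4*sin(3*w)/27 - 16*cos(3*w)/27 + C

Use integration by parts with u = w**3 - w**2 + 2*w - 2, dv = -sin(3*w) dw, so v = cos(3*w)/3.
Apply parts 3 times (tabular method): alternate signs, differentiate u down to 0, integrate dv up.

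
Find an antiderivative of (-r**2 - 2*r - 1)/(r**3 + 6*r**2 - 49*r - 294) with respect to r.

Factor the denominator: (r - 7)*(r + 6)*(r + 7).
Partial-fraction decomposition: -18/(7*(r + 7)) + 25/(13*(r + 6)) - 32/(91*(r - 7)).
Integrate each term: A/(r−a) contributes A·log|r−a|.

-32*log(r - 7)/91 + 25*log(r + 6)/13 - 18*log(r + 7)/7 + C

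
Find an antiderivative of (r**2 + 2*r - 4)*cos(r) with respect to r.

r**2*sin(r) + 2*r*sin(r) + 2*r*cos(r) - 6*sin(r) + 2*cos(r) + C

Use integration by parts with u = r**2 + 2*r - 4, dv = cos(r) dr, so v = sin(r).
Apply parts 2 times (tabular method): alternate signs, differentiate u down to 0, integrate dv up.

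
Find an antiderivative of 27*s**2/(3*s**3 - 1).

3*log(3*s**3 - 1) + C

Let u = 3*s**3 - 1, so du = (9*s**2) ds.
Rewriting, the integral becomes 3·∫ 1/u du = 3·log(u).
Substituting back, u = 3*s**3 - 1.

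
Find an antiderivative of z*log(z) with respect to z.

z**2*log(z)/2 - z**2/4 + C

Use integration by parts with u = log(z), dv = z dz.
Then du = 1/z dz and v = z**2/2.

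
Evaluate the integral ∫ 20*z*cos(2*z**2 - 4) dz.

5*sin(2*z**2 - 4) + C

Let u = 2*z**2 - 4, so du = (4*z) dz.
Rewriting, the integral becomes 5·∫ cos(u) du = 5·sin(u).
Substituting back, u = 2*z**2 - 4.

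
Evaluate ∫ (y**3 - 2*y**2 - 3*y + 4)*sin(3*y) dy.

Use integration by parts with u = y**3 - 2*y**2 - 3*y + 4, dv = sin(3*y) dy, so v = -cos(3*y)/3.
Apply parts 3 times (tabular method): alternate signs, differentiate u down to 0, integrate dv up.

-y**3*cos(3*y)/3 + y**2*sin(3*y)/3 + 2*y**2*cos(3*y)/3 - 4*y*sin(3*y)/9 + 11*y*cos(3*y)/9 - 11*sin(3*y)/27 - 40*cos(3*y)/27 + C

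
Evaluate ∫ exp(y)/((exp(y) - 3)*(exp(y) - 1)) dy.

Let u = e^y, du = e^y dy.
The integral becomes ∫ du/((u-3)(u-1)); decompose into partial fractions.

log(exp(y) - 3)/2 - log(exp(y) - 1)/2 + C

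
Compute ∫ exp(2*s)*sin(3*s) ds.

Let I denote the integral. Integrate by parts with u = sin(3*s), dv = exp(2*s) ds, so v = exp(2*s)/2: I = exp(2*s)*sin(3*s)/2 − (3/2)·∫ exp(2*s)*cos(3*s) ds.
Apply parts again with u = cos(3*s), dv = exp(2*s) ds: ∫ exp(2*s)*cos(3*s) ds = exp(2*s)*cos(3*s)/2 + (3/2)·I. Substituting back brings back I: I = exp(2*s)*sin(3*s)/2 - 3*exp(2*s)*cos(3*s)/4 − (9/4)·I.
Solving for I: (1 + 9/4)·I equals the remaining terms, so I = (4/13)·(exp(2*s)*sin(3*s)/2 - 3*exp(2*s)*cos(3*s)/4).

2*exp(2*s)*sin(3*s)/13 - 3*exp(2*s)*cos(3*s)/13 + C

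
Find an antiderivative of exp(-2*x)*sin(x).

-2*exp(-2*x)*sin(x)/5 - exp(-2*x)*cos(x)/5 + C

Let I denote the integral. Integrate by parts with u = sin(x), dv = exp(-2*x) dx, so v = -exp(-2*x)/2: I = -exp(-2*x)*sin(x)/2 + (1/2)·∫ exp(-2*x)*cos(x) dx.
Apply parts again with u = cos(x), dv = exp(-2*x) dx: ∫ exp(-2*x)*cos(x) dx = -exp(-2*x)*cos(x)/2 − (1/2)·I. Substituting back brings back I: I = -exp(-2*x)*sin(x)/2 - exp(-2*x)*cos(x)/4 − (1/4)·I.
Solving for I: (1 + 1/4)·I equals the remaining terms, so I = (4/5)·(-exp(-2*x)*sin(x)/2 - exp(-2*x)*cos(x)/4).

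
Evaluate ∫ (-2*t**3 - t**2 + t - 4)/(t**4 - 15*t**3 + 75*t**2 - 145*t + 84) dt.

Factor the denominator: (t - 7)*(t - 4)*(t - 3)*(t - 1).
Partial-fraction decomposition: 1/(6*(t - 1)) - 8/(t - 3) + 16/(t - 4) - 61/(6*(t - 7)).
Integrate each term: A/(t−a) contributes A·log|t−a|.

-61*log(t - 7)/6 + 16*log(t - 4) - 8*log(t - 3) + log(t - 1)/6 + C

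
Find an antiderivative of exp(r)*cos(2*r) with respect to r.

2*exp(r)*sin(2*r)/5 + exp(r)*cos(2*r)/5 + C

Let I denote the integral. Integrate by parts with u = cos(2*r), dv = exp(r) dr, so v = exp(r): I = exp(r)*cos(2*r) + 2·∫ exp(r)*sin(2*r) dr.
Apply parts again with u = sin(2*r), dv = exp(r) dr: ∫ exp(r)*sin(2*r) dr = exp(r)*sin(2*r) − 2·I. Substituting back brings back I: I = 2*exp(r)*sin(2*r) + exp(r)*cos(2*r) − 4·I.
Solving for I: (1 + 4)·I equals the remaining terms, so I = (1/5)·(2*exp(r)*sin(2*r) + exp(r)*cos(2*r)).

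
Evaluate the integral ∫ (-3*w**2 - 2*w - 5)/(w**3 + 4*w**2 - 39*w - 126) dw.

Factor the denominator: (w - 6)*(w + 3)*(w + 7).
Partial-fraction decomposition: -69/(26*(w + 7)) + 13/(18*(w + 3)) - 125/(117*(w - 6)).
Integrate each term: A/(w−a) contributes A·log|w−a|.

-125*log(w - 6)/117 + 13*log(w + 3)/18 - 69*log(w + 7)/26 + C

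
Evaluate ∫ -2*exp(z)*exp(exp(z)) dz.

-2*exp(exp(z)) + C

Let u = exp(z), so du = (exp(z)) dz.
Rewriting, the integral becomes -2·∫ e^u du = -2·e^u.
Substituting back, u = exp(z).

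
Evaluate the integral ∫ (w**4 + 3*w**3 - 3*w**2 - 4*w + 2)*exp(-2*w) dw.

(-4*w**4 - 20*w**3 - 18*w**2 - 2*w - 9)*exp(-2*w)/8 + C

Use integration by parts with u = w**4 + 3*w**3 - 3*w**2 - 4*w + 2, dv = exp(-2*w) dw, so v = -exp(-2*w)/2.
Apply parts 4 times (tabular method): alternate signs, differentiate u down to 0, integrate dv up.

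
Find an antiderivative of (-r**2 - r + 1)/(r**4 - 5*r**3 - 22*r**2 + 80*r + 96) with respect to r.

-41*log(r - 6)/140 + 19*log(r - 4)/80 + log(r + 1)/105 + 11*log(r + 4)/240 + C

Factor the denominator: (r - 6)*(r - 4)*(r + 1)*(r + 4).
Partial-fraction decomposition: 11/(240*(r + 4)) + 1/(105*(r + 1)) + 19/(80*(r - 4)) - 41/(140*(r - 6)).
Integrate each term: A/(r−a) contributes A·log|r−a|.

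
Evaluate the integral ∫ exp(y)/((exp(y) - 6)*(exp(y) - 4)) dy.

Let u = e^y, du = e^y dy.
The integral becomes ∫ du/((u-4)(u-6)); decompose into partial fractions.

log(exp(y) - 6)/2 - log(exp(y) - 4)/2 + C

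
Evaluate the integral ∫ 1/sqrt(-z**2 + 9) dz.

asin(z/3) + C

Substitute z = 3·sin(θ), so dz = 3·cos(θ) dθ and the radical becomes sqrt(-z**2 + 9) = 3·cos(θ) by the Pythagorean identity.
Integrate the resulting trig expression in θ, then back-substitute θ = asin(z/3), sin(θ) = z/3, cos(θ) = sqrt(-z**2 + 9)/3 (absorbing any constant into C).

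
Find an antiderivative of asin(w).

w*asin(w) + sqrt(-w**2 + 1) + C

Use integration by parts with u = arcsin(w), dv = dw.
Then du = 1/sqrt(-w**2 + 1) dw.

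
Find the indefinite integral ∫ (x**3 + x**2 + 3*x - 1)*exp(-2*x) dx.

Use integration by parts with u = x**3 + x**2 + 3*x - 1, dv = exp(-2*x) dx, so v = -exp(-2*x)/2.
Apply parts 3 times (tabular method): alternate signs, differentiate u down to 0, integrate dv up.

(-4*x**3 - 10*x**2 - 22*x - 7)*exp(-2*x)/8 + C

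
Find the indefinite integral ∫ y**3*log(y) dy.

y**4*log(y)/4 - y**4/16 + C

Use integration by parts with u = log(y), dv = y**3 dy.
Then du = 1/y dy and v = y**4/4.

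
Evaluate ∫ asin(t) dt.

Use integration by parts with u = arcsin(t), dv = dt.
Then du = 1/sqrt(-t**2 + 1) dt.

t*asin(t) + sqrt(-t**2 + 1) + C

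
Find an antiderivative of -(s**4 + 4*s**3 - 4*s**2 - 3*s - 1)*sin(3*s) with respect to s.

s**4*cos(3*s)/3 - 4*s**3*sin(3*s)/9 + 4*s**3*cos(3*s)/3 - 4*s**2*sin(3*s)/3 - 16*s**2*cos(3*s)/9 + 32*s*sin(3*s)/27 - 17*s*cos(3*s)/9 + 17*sin(3*s)/27 + 5*cos(3*s)/81 + C

Use integration by parts with u = s**4 + 4*s**3 - 4*s**2 - 3*s - 1, dv = -sin(3*s) ds, so v = cos(3*s)/3.
Apply parts 4 times (tabular method): alternate signs, differentiate u down to 0, integrate dv up.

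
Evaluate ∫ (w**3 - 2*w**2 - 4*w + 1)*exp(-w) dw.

(-w**3 - w**2 + 2*w + 1)*exp(-w) + C

Use integration by parts with u = w**3 - 2*w**2 - 4*w + 1, dv = exp(-w) dw, so v = -exp(-w).
Apply parts 3 times (tabular method): alternate signs, differentiate u down to 0, integrate dv up.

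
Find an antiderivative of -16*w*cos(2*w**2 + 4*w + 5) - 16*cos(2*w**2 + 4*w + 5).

-4*sin(2*w**2 + 4*w + 5) + C

Let u = 2*w**2 + 4*w + 5, so du = (4*w + 4) dw.
Rewriting, the integral becomes -4·∫ cos(u) du = -4·sin(u).
Substituting back, u = 2*w**2 + 4*w + 5.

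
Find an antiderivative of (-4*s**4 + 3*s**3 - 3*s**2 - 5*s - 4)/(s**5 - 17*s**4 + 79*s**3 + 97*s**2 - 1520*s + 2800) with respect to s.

Factor the denominator: (s - 7)*(s - 5)**2*(s - 4)*(s + 4).
Partial-fraction decomposition: -52/(297*(s + 4)) + 113/(3*(s - 4)) + 2687/(108*(s - 5)) + 743/(6*(s - 5)**2) - 8761/(132*(s - 7)).
Integrate each term; A/(s−a) gives A·log|s−a|; A/(s−a)² gives −A/(s−a).

-8761*log(s - 7)/132 + 2687*log(s - 5)/108 + 113*log(s - 4)/3 - 52*log(s + 4)/297 - 743/(6*s - 30) + C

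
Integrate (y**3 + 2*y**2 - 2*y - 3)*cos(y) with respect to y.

y**3*sin(y) + 2*y**2*sin(y) + 3*y**2*cos(y) - 8*y*sin(y) + 4*y*cos(y) - 7*sin(y) - 8*cos(y) + C

Use integration by parts with u = y**3 + 2*y**2 - 2*y - 3, dv = cos(y) dy, so v = sin(y).
Apply parts 3 times (tabular method): alternate signs, differentiate u down to 0, integrate dv up.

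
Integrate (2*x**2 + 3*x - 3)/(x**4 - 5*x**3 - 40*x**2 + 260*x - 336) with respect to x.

Factor the denominator: (x - 6)*(x - 4)*(x - 2)*(x + 7).
Partial-fraction decomposition: -74/(1287*(x + 7)) + 11/(72*(x - 2)) - 41/(44*(x - 4)) + 87/(104*(x - 6)).
Integrate each term: A/(x−a) contributes A·log|x−a|.

87*log(x - 6)/104 - 41*log(x - 4)/44 + 11*log(x - 2)/72 - 74*log(x + 7)/1287 + C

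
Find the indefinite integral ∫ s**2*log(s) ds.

s**3*log(s)/3 - s**3/9 + C

Use integration by parts with u = log(s), dv = s**2 ds.
Then du = 1/s ds and v = s**3/3.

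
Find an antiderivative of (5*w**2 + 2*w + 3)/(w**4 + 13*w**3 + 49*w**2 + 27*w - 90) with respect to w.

Factor the denominator: (w - 1)*(w + 3)*(w + 5)*(w + 6).
Partial-fraction decomposition: -57/(7*(w + 6)) + 59/(6*(w + 5)) - 7/(4*(w + 3)) + 5/(84*(w - 1)).
Integrate each term: A/(w−a) contributes A·log|w−a|.

5*log(w - 1)/84 - 7*log(w + 3)/4 + 59*log(w + 5)/6 - 57*log(w + 6)/7 + C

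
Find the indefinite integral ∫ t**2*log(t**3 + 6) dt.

Let u = t**3 + 6, so du = (3*t**2) dt.
The integral becomes (1/3)·∫ log(u) du; integrate by parts with u′=log(u), dv′=du.

t**3*log(t**3 + 6)/3 - t**3/3 + 2*log(t**3 + 6) + C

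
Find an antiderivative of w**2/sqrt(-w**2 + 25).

-w*sqrt(-w**2 + 25)/2 + 25*asin(w/5)/2 + C

Substitute w = 5·sin(θ), so dw = 5·cos(θ) dθ and the radical becomes sqrt(-w**2 + 25) = 5·cos(θ) by the Pythagorean identity.
Integrate the resulting trig expression in θ, then back-substitute θ = asin(w/5), sin(θ) = w/5, cos(θ) = sqrt(-w**2 + 25)/5 (absorbing any constant into C).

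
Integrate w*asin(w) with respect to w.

Use integration by parts with u = arcsin(w), dv = w dw.
Then du = 1/sqrt(-w**2 + 1) dw.

w**2*asin(w)/2 + w*sqrt(-w**2 + 1)/4 - asin(w)/4 + C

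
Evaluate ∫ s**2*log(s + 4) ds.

s**3*log(s + 4)/3 - s**3/9 + 2*s**2/3 - 16*s/3 + 64*log(s + 4)/3 + C

Use integration by parts with u = log(s + 4), dv = s**2 ds.
Then du = 1/(s + 4) ds and v = s**3/3.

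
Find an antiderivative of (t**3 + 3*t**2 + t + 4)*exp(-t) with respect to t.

(-t**3 - 6*t**2 - 13*t - 17)*exp(-t) + C

Use integration by parts with u = t**3 + 3*t**2 + t + 4, dv = exp(-t) dt, so v = -exp(-t).
Apply parts 3 times (tabular method): alternate signs, differentiate u down to 0, integrate dv up.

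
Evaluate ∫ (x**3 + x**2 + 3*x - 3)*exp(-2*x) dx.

Use integration by parts with u = x**3 + x**2 + 3*x - 3, dv = exp(-2*x) dx, so v = -exp(-2*x)/2.
Apply parts 3 times (tabular method): alternate signs, differentiate u down to 0, integrate dv up.

(-4*x**3 - 10*x**2 - 22*x + 1)*exp(-2*x)/8 + C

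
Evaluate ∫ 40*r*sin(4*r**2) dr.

-5*cos(4*r**2) + C

Let u = 4*r**2, so du = (8*r) dr.
Rewriting, the integral becomes 5·∫ sin(u) du = 5·-cos(u).
Substituting back, u = 4*r**2.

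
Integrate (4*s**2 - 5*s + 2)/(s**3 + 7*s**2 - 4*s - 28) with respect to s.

Factor the denominator: (s - 2)*(s + 2)*(s + 7).
Partial-fraction decomposition: 233/(45*(s + 7)) - 7/(5*(s + 2)) + 2/(9*(s - 2)).
Integrate each term: A/(s−a) contributes A·log|s−a|.

2*log(s - 2)/9 - 7*log(s + 2)/5 + 233*log(s + 7)/45 + C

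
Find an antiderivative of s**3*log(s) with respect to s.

s**4*log(s)/4 - s**4/16 + C

Use integration by parts with u = log(s), dv = s**3 ds.
Then du = 1/s ds and v = s**4/4.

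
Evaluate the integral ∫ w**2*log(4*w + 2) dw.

Use integration by parts with u = log(4*w + 2), dv = w**2 dw.
Then du = 4/(4*w + 2) dw and v = w**3/3.

w**3*log(4*w + 2)/3 - w**3/9 + w**2/12 - w/12 + log(2*w + 1)/24 + C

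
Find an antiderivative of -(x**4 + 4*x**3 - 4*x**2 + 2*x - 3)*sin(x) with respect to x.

Use integration by parts with u = x**4 + 4*x**3 - 4*x**2 + 2*x - 3, dv = -sin(x) dx, so v = cos(x).
Apply parts 4 times (tabular method): alternate signs, differentiate u down to 0, integrate dv up.

x**4*cos(x) - 4*x**3*sin(x) + 4*x**3*cos(x) - 12*x**2*sin(x) - 16*x**2*cos(x) + 32*x*sin(x) - 22*x*cos(x) + 22*sin(x) + 29*cos(x) + C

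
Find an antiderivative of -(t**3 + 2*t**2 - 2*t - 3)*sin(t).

t**3*cos(t) - 3*t**2*sin(t) + 2*t**2*cos(t) - 4*t*sin(t) - 8*t*cos(t) + 8*sin(t) - 7*cos(t) + C

Use integration by parts with u = t**3 + 2*t**2 - 2*t - 3, dv = -sin(t) dt, so v = cos(t).
Apply parts 3 times (tabular method): alternate signs, differentiate u down to 0, integrate dv up.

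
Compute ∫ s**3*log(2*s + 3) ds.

Use integration by parts with u = log(2*s + 3), dv = s**3 ds.
Then du = 2/(2*s + 3) ds and v = s**4/4.

s**4*log(2*s + 3)/4 - s**4/16 + s**3/8 - 9*s**2/32 + 27*s/32 - 81*log(2*s + 3)/64 + C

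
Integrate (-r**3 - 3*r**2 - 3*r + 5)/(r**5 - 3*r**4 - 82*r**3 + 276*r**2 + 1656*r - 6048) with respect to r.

Factor the denominator: (r - 6)**2*(r - 4)*(r + 6)*(r + 7).
Partial-fraction decomposition: 222/(1859*(r + 7)) - 131/(1440*(r + 6)) - 119/(440*(r - 4)) + 11779/(48672*(r - 6)) - 337/(312*(r - 6)**2).
Integrate each term; A/(r−a) gives A·log|r−a|; A/(r−a)² gives −A/(r−a).

11779*log(r - 6)/48672 - 119*log(r - 4)/440 - 131*log(r + 6)/1440 + 222*log(r + 7)/1859 + 337/(312*r - 1872) + C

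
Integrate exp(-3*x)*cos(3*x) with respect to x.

Let I denote the integral. Integrate by parts with u = cos(3*x), dv = exp(-3*x) dx, so v = -exp(-3*x)/3: I = -exp(-3*x)*cos(3*x)/3 − ∫ exp(-3*x)*sin(3*x) dx.
Apply parts again with u = sin(3*x), dv = exp(-3*x) dx: ∫ exp(-3*x)*sin(3*x) dx = -exp(-3*x)*sin(3*x)/3 + I. Substituting back brings back I: I = exp(-3*x)*sin(3*x)/3 - exp(-3*x)*cos(3*x)/3 − I.
Solving for I: (1 + 1)·I equals the remaining terms, so I = (1/2)·(exp(-3*x)*sin(3*x)/3 - exp(-3*x)*cos(3*x)/3).

exp(-3*x)*sin(3*x)/6 - exp(-3*x)*cos(3*x)/6 + C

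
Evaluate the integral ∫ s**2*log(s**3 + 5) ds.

Let u = s**3 + 5, so du = (3*s**2) ds.
The integral becomes (1/3)·∫ log(u) du; integrate by parts with u′=log(u), dv′=du.

s**3*log(s**3 + 5)/3 - s**3/3 + 5*log(s**3 + 5)/3 + C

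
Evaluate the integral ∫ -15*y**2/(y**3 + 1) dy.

Let u = y**3 + 1, so du = (3*y**2) dy.
Rewriting, the integral becomes -5·∫ 1/u du = -5·log(u).
Substituting back, u = y**3 + 1.

-5*log(y**3 + 1) + C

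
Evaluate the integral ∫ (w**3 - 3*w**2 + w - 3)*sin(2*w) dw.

Use integration by parts with u = w**3 - 3*w**2 + w - 3, dv = sin(2*w) dw, so v = -cos(2*w)/2.
Apply parts 3 times (tabular method): alternate signs, differentiate u down to 0, integrate dv up.

-w**3*cos(2*w)/2 + 3*w**2*sin(2*w)/4 + 3*w**2*cos(2*w)/2 - 3*w*sin(2*w)/2 + w*cos(2*w)/4 - sin(2*w)/8 + 3*cos(2*w)/4 + C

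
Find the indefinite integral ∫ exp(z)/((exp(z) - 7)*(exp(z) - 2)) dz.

Let u = e^z, du = e^z dz.
The integral becomes ∫ du/((u-2)(u-7)); decompose into partial fractions.

log(exp(z) - 7)/5 - log(exp(z) - 2)/5 + C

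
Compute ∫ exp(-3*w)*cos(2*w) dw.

Let I denote the integral. Integrate by parts with u = cos(2*w), dv = exp(-3*w) dw, so v = -exp(-3*w)/3: I = -exp(-3*w)*cos(2*w)/3 − (2/3)·∫ exp(-3*w)*sin(2*w) dw.
Apply parts again with u = sin(2*w), dv = exp(-3*w) dw: ∫ exp(-3*w)*sin(2*w) dw = -exp(-3*w)*sin(2*w)/3 + (2/3)·I. Substituting back brings back I: I = 2*exp(-3*w)*sin(2*w)/9 - exp(-3*w)*cos(2*w)/3 − (4/9)·I.
Solving for I: (1 + 4/9)·I equals the remaining terms, so I = (9/13)·(2*exp(-3*w)*sin(2*w)/9 - exp(-3*w)*cos(2*w)/3).

2*exp(-3*w)*sin(2*w)/13 - 3*exp(-3*w)*cos(2*w)/13 + C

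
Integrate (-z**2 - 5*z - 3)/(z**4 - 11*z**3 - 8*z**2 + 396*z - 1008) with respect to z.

-29*log(z - 7)/13 + 23*log(z - 6)/8 - 13*log(z - 4)/20 + 3*log(z + 6)/520 + C

Factor the denominator: (z - 7)*(z - 6)*(z - 4)*(z + 6).
Partial-fraction decomposition: 3/(520*(z + 6)) - 13/(20*(z - 4)) + 23/(8*(z - 6)) - 29/(13*(z - 7)).
Integrate each term: A/(z−a) contributes A·log|z−a|.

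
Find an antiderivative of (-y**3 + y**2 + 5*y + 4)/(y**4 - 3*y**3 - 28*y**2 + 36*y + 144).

Factor the denominator: (y - 6)*(y - 3)*(y + 2)*(y + 4).
Partial-fraction decomposition: -16/(35*(y + 4)) + 3/(40*(y + 2)) - 1/(105*(y - 3)) - 73/(120*(y - 6)).
Integrate each term: A/(y−a) contributes A·log|y−a|.

-73*log(y - 6)/120 - log(y - 3)/105 + 3*log(y + 2)/40 - 16*log(y + 4)/35 + C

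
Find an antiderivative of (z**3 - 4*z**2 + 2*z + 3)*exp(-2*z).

Use integration by parts with u = z**3 - 4*z**2 + 2*z + 3, dv = exp(-2*z) dz, so v = -exp(-2*z)/2.
Apply parts 3 times (tabular method): alternate signs, differentiate u down to 0, integrate dv up.

(-4*z**3 + 10*z**2 + 2*z - 11)*exp(-2*z)/8 + C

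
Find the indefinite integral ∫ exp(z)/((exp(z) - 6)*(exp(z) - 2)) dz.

log(exp(z) - 6)/4 - log(exp(z) - 2)/4 + C

Let u = e^z, du = e^z dz.
The integral becomes ∫ du/((u-2)(u-6)); decompose into partial fractions.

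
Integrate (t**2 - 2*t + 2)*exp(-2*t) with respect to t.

(-2*t**2 + 2*t - 3)*exp(-2*t)/4 + C

Use integration by parts with u = t**2 - 2*t + 2, dv = exp(-2*t) dt, so v = -exp(-2*t)/2.
Apply parts 2 times (tabular method): alternate signs, differentiate u down to 0, integrate dv up.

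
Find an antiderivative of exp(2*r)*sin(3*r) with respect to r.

Let I denote the integral. Integrate by parts with u = sin(3*r), dv = exp(2*r) dr, so v = exp(2*r)/2: I = exp(2*r)*sin(3*r)/2 − (3/2)·∫ exp(2*r)*cos(3*r) dr.
Apply parts again with u = cos(3*r), dv = exp(2*r) dr: ∫ exp(2*r)*cos(3*r) dr = exp(2*r)*cos(3*r)/2 + (3/2)·I. Substituting back brings back I: I = exp(2*r)*sin(3*r)/2 - 3*exp(2*r)*cos(3*r)/4 − (9/4)·I.
Solving for I: (1 + 9/4)·I equals the remaining terms, so I = (4/13)·(exp(2*r)*sin(3*r)/2 - 3*exp(2*r)*cos(3*r)/4).

2*exp(2*r)*sin(3*r)/13 - 3*exp(2*r)*cos(3*r)/13 + C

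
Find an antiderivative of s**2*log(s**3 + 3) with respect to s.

s**3*log(s**3 + 3)/3 - s**3/3 + log(s**3 + 3) + C

Let u = s**3 + 3, so du = (3*s**2) ds.
The integral becomes (1/3)·∫ log(u) du; integrate by parts with u′=log(u), dv′=du.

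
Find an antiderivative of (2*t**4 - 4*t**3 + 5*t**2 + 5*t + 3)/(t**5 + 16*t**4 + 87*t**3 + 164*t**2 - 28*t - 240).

11*log(t - 1)/630 - 77*log(t + 2)/72 + 831*log(t + 4)/20 - 1853*log(t + 5)/18 + 3609*log(t + 6)/56 + C

Factor the denominator: (t - 1)*(t + 2)*(t + 4)*(t + 5)*(t + 6).
Partial-fraction decomposition: 3609/(56*(t + 6)) - 1853/(18*(t + 5)) + 831/(20*(t + 4)) - 77/(72*(t + 2)) + 11/(630*(t - 1)).
Integrate each term: A/(t−a) contributes A·log|t−a|.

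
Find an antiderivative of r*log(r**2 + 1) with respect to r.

Let u = r**2 + 1, so du = (2*r) dr.
The integral becomes (1/2)·∫ log(u) du; integrate by parts with u′=log(u), dv′=du.

r**2*log(r**2 + 1)/2 - r**2/2 + log(r**2 + 1)/2 + C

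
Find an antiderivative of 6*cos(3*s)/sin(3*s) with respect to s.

Let u = sin(3*s), so du = (3*cos(3*s)) ds.
Rewriting, the integral becomes 2·∫ 1/u du = 2·log(u).
Substituting back, u = sin(3*s).

2*log(sin(3*s)) + C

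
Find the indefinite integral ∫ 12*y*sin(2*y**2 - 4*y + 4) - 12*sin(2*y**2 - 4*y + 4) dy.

Let u = 2*y**2 - 4*y + 4, so du = (4*y - 4) dy.
Rewriting, the integral becomes 3·∫ sin(u) du = 3·-cos(u).
Substituting back, u = 2*y**2 - 4*y + 4.

-3*cos(2*y**2 - 4*y + 4) + C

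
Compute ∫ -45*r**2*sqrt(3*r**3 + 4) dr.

Let u = 3*r**3 + 4, so du = (9*r**2) dr.
Rewriting, the integral becomes -5·∫ √u du = -5·(2/3)u^(3/2).
Substituting back, u = 3*r**3 + 4.

-10*(3*r**3 + 4)**(3/2)/3 + C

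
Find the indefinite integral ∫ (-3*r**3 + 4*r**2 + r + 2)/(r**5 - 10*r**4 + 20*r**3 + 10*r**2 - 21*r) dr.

Factor the denominator: r*(r - 7)*(r - 3)*(r - 1)*(r + 1).
Partial-fraction decomposition: 1/(8*(r + 1)) + 1/(6*(r - 1)) + 5/(12*(r - 3)) - 103/(168*(r - 7)) - 2/(21*r).
Integrate each term: A/(r−a) contributes A·log|r−a|.

-2*log(r)/21 - 103*log(r - 7)/168 + 5*log(r - 3)/12 + log(r - 1)/6 + log(r + 1)/8 + C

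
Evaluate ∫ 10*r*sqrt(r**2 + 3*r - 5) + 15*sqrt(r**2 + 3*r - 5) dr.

Let u = r**2 + 3*r - 5, so du = (2*r + 3) dr.
Rewriting, the integral becomes 5·∫ √u du = 5·(2/3)u^(3/2).
Substituting back, u = r**2 + 3*r - 5.

10*(r**2 + 3*r - 5)**(3/2)/3 + C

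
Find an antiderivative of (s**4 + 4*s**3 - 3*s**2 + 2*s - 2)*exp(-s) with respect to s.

(-s**4 - 8*s**3 - 21*s**2 - 44*s - 42)*exp(-s) + C

Use integration by parts with u = s**4 + 4*s**3 - 3*s**2 + 2*s - 2, dv = exp(-s) ds, so v = -exp(-s).
Apply parts 4 times (tabular method): alternate signs, differentiate u down to 0, integrate dv up.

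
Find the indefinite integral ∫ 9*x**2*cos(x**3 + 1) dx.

Let u = x**3 + 1, so du = (3*x**2) dx.
Rewriting, the integral becomes 3·∫ cos(u) du = 3·sin(u).
Substituting back, u = x**3 + 1.

3*sin(x**3 + 1) + C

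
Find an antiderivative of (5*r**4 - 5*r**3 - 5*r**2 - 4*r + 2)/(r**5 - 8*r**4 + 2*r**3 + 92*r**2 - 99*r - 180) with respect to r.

Factor the denominator: (r - 5)*(r - 4)*(r - 3)*(r + 1)*(r + 3).
Partial-fraction decomposition: 509/(672*(r + 3)) - 11/(240*(r + 1)) + 215/(48*(r - 3)) - 866/(35*(r - 4)) + 2357/(96*(r - 5)).
Integrate each term: A/(r−a) contributes A·log|r−a|.

2357*log(r - 5)/96 - 866*log(r - 4)/35 + 215*log(r - 3)/48 - 11*log(r + 1)/240 + 509*log(r + 3)/672 + C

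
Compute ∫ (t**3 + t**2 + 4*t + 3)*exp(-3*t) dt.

(-9*t**3 - 18*t**2 - 48*t - 43)*exp(-3*t)/27 + C

Use integration by parts with u = t**3 + t**2 + 4*t + 3, dv = exp(-3*t) dt, so v = -exp(-3*t)/3.
Apply parts 3 times (tabular method): alternate signs, differentiate u down to 0, integrate dv up.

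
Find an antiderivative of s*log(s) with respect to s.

s**2*log(s)/2 - s**2/4 + C

Use integration by parts with u = log(s), dv = s ds.
Then du = 1/s ds and v = s**2/2.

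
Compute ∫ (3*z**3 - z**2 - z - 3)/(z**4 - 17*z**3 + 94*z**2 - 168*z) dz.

Factor the denominator: z*(z - 7)*(z - 6)*(z - 4).
Partial-fraction decomposition: 169/(24*(z - 4)) - 201/(4*(z - 6)) + 970/(21*(z - 7)) + 1/(56*z).
Integrate each term: A/(z−a) contributes A·log|z−a|.

log(z)/56 + 970*log(z - 7)/21 - 201*log(z - 6)/4 + 169*log(z - 4)/24 + C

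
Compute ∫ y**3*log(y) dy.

y**4*log(y)/4 - y**4/16 + C

Use integration by parts with u = log(y), dv = y**3 dy.
Then du = 1/y dy and v = y**4/4.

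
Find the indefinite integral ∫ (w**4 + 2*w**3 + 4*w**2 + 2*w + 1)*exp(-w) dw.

(-w**4 - 6*w**3 - 22*w**2 - 46*w - 47)*exp(-w) + C

Use integration by parts with u = w**4 + 2*w**3 + 4*w**2 + 2*w + 1, dv = exp(-w) dw, so v = -exp(-w).
Apply parts 4 times (tabular method): alternate signs, differentiate u down to 0, integrate dv up.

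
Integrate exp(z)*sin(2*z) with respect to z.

exp(z)*sin(2*z)/5 - 2*exp(z)*cos(2*z)/5 + C

Let I denote the integral. Integrate by parts with u = sin(2*z), dv = exp(z) dz, so v = exp(z): I = exp(z)*sin(2*z) − 2·∫ exp(z)*cos(2*z) dz.
Apply parts again with u = cos(2*z), dv = exp(z) dz: ∫ exp(z)*cos(2*z) dz = exp(z)*cos(2*z) + 2·I. Substituting back brings back I: I = exp(z)*sin(2*z) - 2*exp(z)*cos(2*z) − 4·I.
Solving for I: (1 + 4)·I equals the remaining terms, so I = (1/5)·(exp(z)*sin(2*z) - 2*exp(z)*cos(2*z)).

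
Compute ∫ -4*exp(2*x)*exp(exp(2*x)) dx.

-2*exp(exp(2*x)) + C

Let u = exp(2*x), so du = (2*exp(2*x)) dx.
Rewriting, the integral becomes -2·∫ e^u du = -2·e^u.
Substituting back, u = exp(2*x).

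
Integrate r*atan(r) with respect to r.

r**2*atan(r)/2 - r/2 + atan(r)/2 + C

Use integration by parts with u = arctan(r), dv = r dr.
Then du = 1/(r**2 + 1) dr.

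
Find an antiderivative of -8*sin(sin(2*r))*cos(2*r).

Let u = sin(2*r), so du = (2*cos(2*r)) dr.
Rewriting, the integral becomes -4·∫ sin(u) du = -4·-cos(u).
Substituting back, u = sin(2*r).

4*cos(sin(2*r)) + C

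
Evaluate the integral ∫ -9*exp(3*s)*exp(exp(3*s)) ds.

Let u = exp(3*s), so du = (3*exp(3*s)) ds.
Rewriting, the integral becomes -3·∫ e^u du = -3·e^u.
Substituting back, u = exp(3*s).

-3*exp(exp(3*s)) + C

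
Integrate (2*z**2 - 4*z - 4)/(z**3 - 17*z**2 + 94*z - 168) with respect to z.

Factor the denominator: (z - 7)*(z - 6)*(z - 4).
Partial-fraction decomposition: 2/(z - 4) - 22/(z - 6) + 22/(z - 7).
Integrate each term: A/(z−a) contributes A·log|z−a|.

22*log(z - 7) - 22*log(z - 6) + 2*log(z - 4) + C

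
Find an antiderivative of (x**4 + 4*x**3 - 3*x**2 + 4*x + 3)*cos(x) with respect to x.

x**4*sin(x) + 4*x**3*sin(x) + 4*x**3*cos(x) - 15*x**2*sin(x) + 12*x**2*cos(x) - 20*x*sin(x) - 30*x*cos(x) + 33*sin(x) - 20*cos(x) + C

Use integration by parts with u = x**4 + 4*x**3 - 3*x**2 + 4*x + 3, dv = cos(x) dx, so v = sin(x).
Apply parts 4 times (tabular method): alternate signs, differentiate u down to 0, integrate dv up.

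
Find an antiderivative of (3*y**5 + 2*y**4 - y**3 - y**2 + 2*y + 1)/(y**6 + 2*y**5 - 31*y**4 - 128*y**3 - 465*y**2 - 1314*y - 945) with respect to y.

9141*log(y - 7)/9280 + log(y + 1)/320 - 277*log(y + 3)/360 + 1339*log(y + 5)/544 + 7097*log(y**2 + 9)/44370 - 13213*atan(y/3)/44370 + C

Factor the denominator: (y - 7)*(y + 1)*(y + 3)*(y + 5)*(y**2 + 9).
Partial-fraction decomposition: (14194*y - 39639)/(44370*(y**2 + 9)) + 1339/(544*(y + 5)) - 277/(360*(y + 3)) + 1/(320*(y + 1)) + 9141/(9280*(y - 7)).
Integrate each term; A/(y−a) gives A·log|y−a|; the (By+D)/(y²+p²) term gives a log and an atan.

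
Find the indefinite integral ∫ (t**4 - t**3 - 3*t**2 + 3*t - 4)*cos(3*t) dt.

t**4*sin(3*t)/3 - t**3*sin(3*t)/3 + 4*t**3*cos(3*t)/9 - 13*t**2*sin(3*t)/9 - t**2*cos(3*t)/3 + 11*t*sin(3*t)/9 - 26*t*cos(3*t)/27 - 82*sin(3*t)/81 + 11*cos(3*t)/27 + C

Use integration by parts with u = t**4 - t**3 - 3*t**2 + 3*t - 4, dv = cos(3*t) dt, so v = sin(3*t)/3.
Apply parts 4 times (tabular method): alternate signs, differentiate u down to 0, integrate dv up.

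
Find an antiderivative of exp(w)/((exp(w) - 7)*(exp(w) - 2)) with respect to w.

Let u = e^w, du = e^w dw.
The integral becomes ∫ du/((u-2)(u-7)); decompose into partial fractions.

log(exp(w) - 7)/5 - log(exp(w) - 2)/5 + C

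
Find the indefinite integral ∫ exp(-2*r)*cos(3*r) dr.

Let I denote the integral. Integrate by parts with u = cos(3*r), dv = exp(-2*r) dr, so v = -exp(-2*r)/2: I = -exp(-2*r)*cos(3*r)/2 − (3/2)·∫ exp(-2*r)*sin(3*r) dr.
Apply parts again with u = sin(3*r), dv = exp(-2*r) dr: ∫ exp(-2*r)*sin(3*r) dr = -exp(-2*r)*sin(3*r)/2 + (3/2)·I. Substituting back brings back I: I = 3*exp(-2*r)*sin(3*r)/4 - exp(-2*r)*cos(3*r)/2 − (9/4)·I.
Solving for I: (1 + 9/4)·I equals the remaining terms, so I = (4/13)·(3*exp(-2*r)*sin(3*r)/4 - exp(-2*r)*cos(3*r)/2).

3*exp(-2*r)*sin(3*r)/13 - 2*exp(-2*r)*cos(3*r)/13 + C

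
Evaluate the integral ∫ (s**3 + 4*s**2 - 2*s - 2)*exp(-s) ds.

(-s**3 - 7*s**2 - 12*s - 10)*exp(-s) + C

Use integration by parts with u = s**3 + 4*s**2 - 2*s - 2, dv = exp(-s) ds, so v = -exp(-s).
Apply parts 3 times (tabular method): alternate signs, differentiate u down to 0, integrate dv up.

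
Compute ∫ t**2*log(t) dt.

Use integration by parts with u = log(t), dv = t**2 dt.
Then du = 1/t dt and v = t**3/3.

t**3*log(t)/3 - t**3/9 + C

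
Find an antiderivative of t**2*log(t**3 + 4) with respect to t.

t**3*log(t**3 + 4)/3 - t**3/3 + 4*log(t**3 + 4)/3 + C

Let u = t**3 + 4, so du = (3*t**2) dt.
The integral becomes (1/3)·∫ log(u) du; integrate by parts with u′=log(u), dv′=du.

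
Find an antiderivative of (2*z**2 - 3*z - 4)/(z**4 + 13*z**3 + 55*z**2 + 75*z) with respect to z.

Factor the denominator: z*(z + 3)*(z + 5)**2.
Partial-fraction decomposition: 197/(100*(z + 5)) + 61/(10*(z + 5)**2) - 23/(12*(z + 3)) - 4/(75*z).
Integrate each term; A/(z−a) gives A·log|z−a|; A/(z−a)² gives −A/(z−a).

-4*log(z)/75 - 23*log(z + 3)/12 + 197*log(z + 5)/100 - 61/(10*z + 50) + C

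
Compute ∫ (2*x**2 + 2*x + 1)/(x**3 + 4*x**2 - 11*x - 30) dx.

5*log(x - 3)/8 - log(x + 2)/3 + 41*log(x + 5)/24 + C

Factor the denominator: (x - 3)*(x + 2)*(x + 5).
Partial-fraction decomposition: 41/(24*(x + 5)) - 1/(3*(x + 2)) + 5/(8*(x - 3)).
Integrate each term: A/(x−a) contributes A·log|x−a|.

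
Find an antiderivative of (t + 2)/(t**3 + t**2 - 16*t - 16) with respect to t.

Factor the denominator: (t - 4)*(t + 1)*(t + 4).
Partial-fraction decomposition: -1/(12*(t + 4)) - 1/(15*(t + 1)) + 3/(20*(t - 4)).
Integrate each term: A/(t−a) contributes A·log|t−a|.

3*log(t - 4)/20 - log(t + 1)/15 - log(t + 4)/12 + C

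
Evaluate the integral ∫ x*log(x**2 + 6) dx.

x**2*log(x**2 + 6)/2 - x**2/2 + 3*log(x**2 + 6) + C

Let u = x**2 + 6, so du = (2*x) dx.
The integral becomes (1/2)·∫ log(u) du; integrate by parts with u′=log(u), dv′=du.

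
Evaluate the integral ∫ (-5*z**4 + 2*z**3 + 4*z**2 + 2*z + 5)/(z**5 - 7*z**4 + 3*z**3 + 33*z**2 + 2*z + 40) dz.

-1380*log(z - 5)/91 + 1075*log(z - 4)/102 - 79*log(z + 2)/210 + log(z**2 + 1)/1105 - 94*atan(z)/1105 + C

Factor the denominator: (z - 5)*(z - 4)*(z + 2)*(z**2 + 1).
Partial-fraction decomposition: 2*(z - 47)/(1105*(z**2 + 1)) - 79/(210*(z + 2)) + 1075/(102*(z - 4)) - 1380/(91*(z - 5)).
Integrate each term; A/(z−a) gives A·log|z−a|; the (Bz+D)/(z²+p²) term gives a log and an atan.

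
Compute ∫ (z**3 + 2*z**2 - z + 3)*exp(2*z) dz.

Use integration by parts with u = z**3 + 2*z**2 - z + 3, dv = exp(2*z) dz, so v = exp(2*z)/2.
Apply parts 3 times (tabular method): alternate signs, differentiate u down to 0, integrate dv up.

(4*z**3 + 2*z**2 - 6*z + 15)*exp(2*z)/8 + C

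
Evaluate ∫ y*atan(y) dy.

y**2*atan(y)/2 - y/2 + atan(y)/2 + C

Use integration by parts with u = arctan(y), dv = y dy.
Then du = 1/(y**2 + 1) dy.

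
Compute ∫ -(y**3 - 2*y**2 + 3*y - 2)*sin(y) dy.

y**3*cos(y) - 3*y**2*sin(y) - 2*y**2*cos(y) + 4*y*sin(y) - 3*y*cos(y) + 3*sin(y) + 2*cos(y) + C

Use integration by parts with u = y**3 - 2*y**2 + 3*y - 2, dv = -sin(y) dy, so v = cos(y).
Apply parts 3 times (tabular method): alternate signs, differentiate u down to 0, integrate dv up.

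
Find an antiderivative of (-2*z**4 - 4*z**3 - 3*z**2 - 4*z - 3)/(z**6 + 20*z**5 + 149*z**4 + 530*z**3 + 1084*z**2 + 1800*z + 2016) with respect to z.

-6*log(z + 3)/13 + 97*log(z + 4)/40 - 121*log(z + 6)/16 + 296*log(z + 7)/53 + 779*log(z**2 + 4)/110240 + 957*atan(z/2)/55120 + C

Factor the denominator: (z + 3)*(z + 4)*(z + 6)*(z + 7)*(z**2 + 4).
Partial-fraction decomposition: (779*z + 1914)/(55120*(z**2 + 4)) + 296/(53*(z + 7)) - 121/(16*(z + 6)) + 97/(40*(z + 4)) - 6/(13*(z + 3)).
Integrate each term; A/(z−a) gives A·log|z−a|; the (Bz+D)/(z²+p²) term gives a log and an atan.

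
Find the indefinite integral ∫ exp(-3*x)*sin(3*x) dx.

-exp(-3*x)*sin(3*x)/6 - exp(-3*x)*cos(3*x)/6 + C

Let I denote the integral. Integrate by parts with u = sin(3*x), dv = exp(-3*x) dx, so v = -exp(-3*x)/3: I = -exp(-3*x)*sin(3*x)/3 + ∫ exp(-3*x)*cos(3*x) dx.
Apply parts again with u = cos(3*x), dv = exp(-3*x) dx: ∫ exp(-3*x)*cos(3*x) dx = -exp(-3*x)*cos(3*x)/3 − I. Substituting back brings back I: I = -exp(-3*x)*sin(3*x)/3 - exp(-3*x)*cos(3*x)/3 − I.
Solving for I: (1 + 1)·I equals the remaining terms, so I = (1/2)·(-exp(-3*x)*sin(3*x)/3 - exp(-3*x)*cos(3*x)/3).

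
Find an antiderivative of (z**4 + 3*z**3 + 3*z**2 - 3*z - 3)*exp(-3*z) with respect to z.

Use integration by parts with u = z**4 + 3*z**3 + 3*z**2 - 3*z - 3, dv = exp(-3*z) dz, so v = -exp(-3*z)/3.
Apply parts 4 times (tabular method): alternate signs, differentiate u down to 0, integrate dv up.

(-27*z**4 - 117*z**3 - 198*z**2 - 51*z + 64)*exp(-3*z)/81 + C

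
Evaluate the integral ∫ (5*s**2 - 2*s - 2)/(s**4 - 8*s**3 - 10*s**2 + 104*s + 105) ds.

229*log(s - 7)/160 - 113*log(s - 5)/96 + 5*log(s + 1)/96 - 49*log(s + 3)/160 + C

Factor the denominator: (s - 7)*(s - 5)*(s + 1)*(s + 3).
Partial-fraction decomposition: -49/(160*(s + 3)) + 5/(96*(s + 1)) - 113/(96*(s - 5)) + 229/(160*(s - 7)).
Integrate each term: A/(s−a) contributes A·log|s−a|.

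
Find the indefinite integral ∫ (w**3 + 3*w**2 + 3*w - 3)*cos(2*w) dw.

Use integration by parts with u = w**3 + 3*w**2 + 3*w - 3, dv = cos(2*w) dw, so v = sin(2*w)/2.
Apply parts 3 times (tabular method): alternate signs, differentiate u down to 0, integrate dv up.

w**3*sin(2*w)/2 + 3*w**2*sin(2*w)/2 + 3*w**2*cos(2*w)/4 + 3*w*sin(2*w)/4 + 3*w*cos(2*w)/2 - 9*sin(2*w)/4 + 3*cos(2*w)/8 + C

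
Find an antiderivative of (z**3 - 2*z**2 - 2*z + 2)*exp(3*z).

(z**3 - 3*z**2 + 2)*exp(3*z)/3 + C

Use integration by parts with u = z**3 - 2*z**2 - 2*z + 2, dv = exp(3*z) dz, so v = exp(3*z)/3.
Apply parts 3 times (tabular method): alternate signs, differentiate u down to 0, integrate dv up.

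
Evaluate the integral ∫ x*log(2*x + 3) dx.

Use integration by parts with u = log(2*x + 3), dv = x dx.
Then du = 2/(2*x + 3) dx and v = x**2/2.

x**2*log(2*x + 3)/2 - x**2/4 + 3*x/4 - 9*log(2*x + 3)/8 + C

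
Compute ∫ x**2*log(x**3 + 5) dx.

Let u = x**3 + 5, so du = (3*x**2) dx.
The integral becomes (1/3)·∫ log(u) du; integrate by parts with u′=log(u), dv′=du.

x**3*log(x**3 + 5)/3 - x**3/3 + 5*log(x**3 + 5)/3 + C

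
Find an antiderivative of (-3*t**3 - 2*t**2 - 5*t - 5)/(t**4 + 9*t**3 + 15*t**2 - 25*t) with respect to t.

log(t)/5 - 5*log(t - 1)/12 - 167*log(t + 5)/60 - 23/(2*t + 10) + C

Factor the denominator: t*(t - 1)*(t + 5)**2.
Partial-fraction decomposition: -167/(60*(t + 5)) + 23/(2*(t + 5)**2) - 5/(12*(t - 1)) + 1/(5*t).
Integrate each term; A/(t−a) gives A·log|t−a|; A/(t−a)² gives −A/(t−a).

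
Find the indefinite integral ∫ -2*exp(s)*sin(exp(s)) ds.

Let u = exp(s), so du = (exp(s)) ds.
Rewriting, the integral becomes -2·∫ sin(u) du = -2·-cos(u).
Substituting back, u = exp(s).

2*cos(exp(s)) + C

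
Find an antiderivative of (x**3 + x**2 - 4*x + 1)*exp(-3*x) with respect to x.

(-9*x**3 - 18*x**2 + 24*x - 1)*exp(-3*x)/27 + C

Use integration by parts with u = x**3 + x**2 - 4*x + 1, dv = exp(-3*x) dx, so v = -exp(-3*x)/3.
Apply parts 3 times (tabular method): alternate signs, differentiate u down to 0, integrate dv up.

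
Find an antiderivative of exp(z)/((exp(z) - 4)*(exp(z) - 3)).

Let u = e^z, du = e^z dz.
The integral becomes ∫ du/((u-3)(u-4)); decompose into partial fractions.

log(exp(z) - 4) - log(exp(z) - 3) + C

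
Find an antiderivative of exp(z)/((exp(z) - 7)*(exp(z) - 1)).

Let u = e^z, du = e^z dz.
The integral becomes ∫ du/((u-7)(u-1)); decompose into partial fractions.

log(exp(z) - 7)/6 - log(exp(z) - 1)/6 + C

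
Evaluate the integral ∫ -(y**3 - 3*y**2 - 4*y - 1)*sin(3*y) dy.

y**3*cos(3*y)/3 - y**2*sin(3*y)/3 - y**2*cos(3*y) + 2*y*sin(3*y)/3 - 14*y*cos(3*y)/9 + 14*sin(3*y)/27 - cos(3*y)/9 + C

Use integration by parts with u = y**3 - 3*y**2 - 4*y - 1, dv = -sin(3*y) dy, so v = cos(3*y)/3.
Apply parts 3 times (tabular method): alternate signs, differentiate u down to 0, integrate dv up.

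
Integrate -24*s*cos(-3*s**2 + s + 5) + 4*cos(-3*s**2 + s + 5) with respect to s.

Let u = 3*s**2 - s - 5, so du = (6*s - 1) ds.
Rewriting, the integral becomes -4·∫ cos(u) du = -4·sin(u).
Substituting back, u = 3*s**2 - s - 5.

4*sin(-3*s**2 + s + 5) + C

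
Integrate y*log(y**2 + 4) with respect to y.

y**2*log(y**2 + 4)/2 - y**2/2 + 2*log(y**2 + 4) + C

Let u = y**2 + 4, so du = (2*y) dy.
The integral becomes (1/2)·∫ log(u) du; integrate by parts with u′=log(u), dv′=du.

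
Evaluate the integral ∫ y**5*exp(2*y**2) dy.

(2*y**4 - 2*y**2 + 1)*exp(2*y**2)/8 + C

Let u = y², du = 2y dy; rewrite as (1/2)∫ u^2·exp(2u) du.
Now integrate by parts 2 times.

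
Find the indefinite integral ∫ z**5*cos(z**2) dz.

z**4*sin(z**2)/2 + z**2*cos(z**2) - sin(z**2) + C

Let u = z², du = 2z dz; rewrite as (1/2)∫ u^2·cos(1u) du.
Now integrate by parts 2 times.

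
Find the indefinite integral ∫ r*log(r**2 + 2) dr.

Let u = r**2 + 2, so du = (2*r) dr.
The integral becomes (1/2)·∫ log(u) du; integrate by parts with u′=log(u), dv′=du.

r**2*log(r**2 + 2)/2 - r**2/2 + log(r**2 + 2) + C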